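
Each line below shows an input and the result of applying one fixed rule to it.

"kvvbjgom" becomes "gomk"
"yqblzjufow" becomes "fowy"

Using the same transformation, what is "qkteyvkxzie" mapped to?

The transformation: move the first character to the end, then keep only the last 4 characters.
Starting from "qkteyvkxzie": after the first operation, "kteyvkxzieq"; after the second, "zieq".

zieq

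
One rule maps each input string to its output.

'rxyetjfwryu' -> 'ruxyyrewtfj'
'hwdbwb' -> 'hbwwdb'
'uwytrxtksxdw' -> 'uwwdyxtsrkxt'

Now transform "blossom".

bmlooss

The transformation: take characters alternately from the front and the back (1st, last, 2nd, 2nd-last, ...).
"blossom" → "bmlooss".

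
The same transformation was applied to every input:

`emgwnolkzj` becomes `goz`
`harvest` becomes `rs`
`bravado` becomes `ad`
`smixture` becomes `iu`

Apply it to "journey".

ue

The rule is to keep one character in every 3, starting at position 3 (positions 3rd, 6th, 9th, ...).
"journey" → "ue".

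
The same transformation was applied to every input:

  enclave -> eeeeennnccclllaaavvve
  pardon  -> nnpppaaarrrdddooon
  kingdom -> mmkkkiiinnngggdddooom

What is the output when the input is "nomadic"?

ccnnnooommmaaadddiiic

Rule — repeat every character 3 times, then move the last 2 characters to the front (rotate right by 2).
"nomadic" → "nnnooommmaaadddiiiccc" → "ccnnnooommmaaadddiiic".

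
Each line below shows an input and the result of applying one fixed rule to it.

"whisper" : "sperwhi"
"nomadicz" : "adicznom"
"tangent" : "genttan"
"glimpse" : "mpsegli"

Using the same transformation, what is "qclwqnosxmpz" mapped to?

The transformation: move the first 3 characters to the end (rotate left by 3).
On "qclwqnosxmpz" that produces "wqnosxmpzqcl".

wqnosxmpzqcl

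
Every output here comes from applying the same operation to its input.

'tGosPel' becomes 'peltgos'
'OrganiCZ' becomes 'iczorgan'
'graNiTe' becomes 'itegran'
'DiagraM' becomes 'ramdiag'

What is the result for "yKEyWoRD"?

ordykeyw

The rule is to move the last 3 characters to the front (rotate right by 3), then convert every letter to lowercase.
For "yKEyWoRD", step one produces "oRDyKEyW"; step two turns that into "ordykeyw".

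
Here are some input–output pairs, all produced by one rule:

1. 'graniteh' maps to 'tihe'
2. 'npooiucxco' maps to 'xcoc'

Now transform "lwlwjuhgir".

ghri

Each output is the input with this applied: swap each adjacent pair of characters (1↔2, 3↔4, ...), then keep only the last 4 characters.
For "lwlwjuhgir", step one produces "wlwlujghri"; step two turns that into "ghri".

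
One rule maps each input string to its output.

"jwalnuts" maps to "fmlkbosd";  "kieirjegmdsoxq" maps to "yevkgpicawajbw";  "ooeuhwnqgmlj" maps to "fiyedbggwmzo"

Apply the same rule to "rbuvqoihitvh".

Each output is the input with this applied: swap the front and back halves of the string, then shift every letter 8 places backward in the alphabet (wrapping around).
"rbuvqoihitvh" → "azalnzjtmnig".

azalnzjtmnig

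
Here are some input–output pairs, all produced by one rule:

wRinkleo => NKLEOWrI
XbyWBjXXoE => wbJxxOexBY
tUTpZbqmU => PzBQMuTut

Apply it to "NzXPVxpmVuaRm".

pvXPMvUArMnZx

In each case the input is transformed by: move the first 3 characters to the end (rotate left by 3), then flip the case of every letter.
Applying both steps to "NzXPVxpmVuaRm": "PVxpmVuaRmNzX", then "pvXPMvUArMnZx".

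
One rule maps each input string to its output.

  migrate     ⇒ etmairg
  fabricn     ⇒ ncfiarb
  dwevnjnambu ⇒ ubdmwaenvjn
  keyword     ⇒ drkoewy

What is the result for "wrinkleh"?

Each output is the input with this applied: move the last character to the front, then take characters alternately from the front and the back (1st, last, 2nd, 2nd-last, ...).
For "wrinkleh", step one produces "hwrinkle"; step two turns that into "hewlrkin".

hewlrkin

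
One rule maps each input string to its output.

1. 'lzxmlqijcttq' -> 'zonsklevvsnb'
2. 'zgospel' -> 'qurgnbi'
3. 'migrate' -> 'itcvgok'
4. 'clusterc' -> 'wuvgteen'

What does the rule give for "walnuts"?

The pattern: shift every letter 2 places forward in the alphabet (wrapping around), then move the first 2 characters to the end (rotate left by 2).
Applying both steps to "walnuts": "ycnpwvu", then "npwvuyc".

npwvuyc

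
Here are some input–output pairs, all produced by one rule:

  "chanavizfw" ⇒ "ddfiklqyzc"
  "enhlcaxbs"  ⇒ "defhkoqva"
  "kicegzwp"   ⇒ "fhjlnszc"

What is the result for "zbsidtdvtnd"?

Each output is the input with this applied: sort the characters into alphabetical order, then shift every letter 3 places forward in the alphabet (wrapping around).
"zbsidtdvtnd" → "bdddinsttvz" → "eggglqvwwyc".

eggglqvwwyc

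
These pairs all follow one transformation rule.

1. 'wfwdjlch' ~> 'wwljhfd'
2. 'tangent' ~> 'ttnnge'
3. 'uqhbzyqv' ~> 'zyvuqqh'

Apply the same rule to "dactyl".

In each case the input is transformed by: sort the characters into reverse alphabetical order, then delete the last character.
For "dactyl", step one produces "ytldca"; step two turns that into "ytldc".
(Check on "tangent": → "ttnngea" → "ttnnge" ✓)

ytldc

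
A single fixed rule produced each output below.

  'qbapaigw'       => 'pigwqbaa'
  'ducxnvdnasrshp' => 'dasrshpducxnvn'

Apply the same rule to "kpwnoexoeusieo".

xeusieokpwnoeo

Each output is the input with this applied: swap the front and back halves of the string, then swap the first and last characters.
Applying both steps to "kpwnoexoeusieo": "oeusieokpwnoex", then "xeusieokpwnoeo".
(Check on "qbapaigw": → "aigwqbap" → "pigwqbaa" ✓)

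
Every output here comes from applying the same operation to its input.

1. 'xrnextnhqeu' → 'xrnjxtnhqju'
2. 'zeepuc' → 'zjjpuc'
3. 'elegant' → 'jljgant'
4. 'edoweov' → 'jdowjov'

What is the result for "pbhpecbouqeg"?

pbhpjcbouqjg

Looking at the pairs, the operation is to replace every "e" with "j".
Doing the same to "pbhpecbouqeg": "pbhpjcbouqjg".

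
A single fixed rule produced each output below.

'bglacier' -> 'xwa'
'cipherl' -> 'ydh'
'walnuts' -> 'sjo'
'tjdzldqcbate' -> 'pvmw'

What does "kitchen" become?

gyj

The rule is to shift every letter 4 places backward in the alphabet (wrapping around), then keep one character in every 3, starting at position 1 (positions 1st, 4th, 7th, ...).
Starting from "kitchen": after the first operation, "gepydaj"; after the second, "gyj".
(Check on "walnuts": → "swhjqpo" → "sjo" ✓)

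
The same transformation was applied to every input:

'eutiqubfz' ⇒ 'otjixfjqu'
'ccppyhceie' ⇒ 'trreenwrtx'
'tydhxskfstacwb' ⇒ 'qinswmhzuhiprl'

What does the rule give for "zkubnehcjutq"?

What's happening: shift every letter 11 places backward in the alphabet (wrapping around), then move the last character to the front.
On "zkubnehcjutq" that produces "fozjqctwryji".

fozjqctwryji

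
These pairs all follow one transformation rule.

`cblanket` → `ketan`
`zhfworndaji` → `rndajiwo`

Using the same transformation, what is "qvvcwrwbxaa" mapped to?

rwbxaacw

Each output is the input with this applied: delete the first 3 characters, then move the first 2 characters to the end (rotate left by 2).
Starting from "qvvcwrwbxaa": after the first operation, "cwrwbxaa"; after the second, "rwbxaacw".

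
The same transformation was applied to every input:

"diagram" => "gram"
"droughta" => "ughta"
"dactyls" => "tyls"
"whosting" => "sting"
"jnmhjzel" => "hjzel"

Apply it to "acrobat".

obat

Each output is the input with this applied: delete the first 3 characters.
Doing the same to "acrobat": "obat".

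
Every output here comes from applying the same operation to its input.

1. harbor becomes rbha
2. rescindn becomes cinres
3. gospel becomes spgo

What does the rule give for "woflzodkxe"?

zodkwofl

In each case the input is transformed by: delete the last 2 characters, then swap the front and back halves of the string.
Working it through for "woflzodkxe": intermediate "woflzodk", final "zodkwofl".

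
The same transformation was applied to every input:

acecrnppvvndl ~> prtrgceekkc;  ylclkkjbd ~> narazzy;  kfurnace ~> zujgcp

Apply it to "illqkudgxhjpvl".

What's happening: delete the last 2 characters, then shift every letter 11 places backward in the alphabet (wrapping around).
"illqkudgxhjpvl" → "illqkudgxhjp" → "xaafzjsvmwye".

xaafzjsvmwye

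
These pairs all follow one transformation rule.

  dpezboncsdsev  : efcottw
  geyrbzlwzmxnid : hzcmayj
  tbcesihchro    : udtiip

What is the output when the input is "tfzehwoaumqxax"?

The rule is to shift every letter 1 place forward in the alphabet (wrapping around), then keep every other character starting from the first (positions 1st, 3rd, 5th, ...).
On "tfzehwoaumqxax": the first step gives "ugafixpbvnryby", and the second then gives "uaipvrb".

uaipvrb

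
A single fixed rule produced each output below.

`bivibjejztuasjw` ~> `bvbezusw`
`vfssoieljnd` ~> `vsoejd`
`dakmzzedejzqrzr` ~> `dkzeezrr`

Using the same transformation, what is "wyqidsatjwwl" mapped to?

wqdajw

Each output is the input with this applied: keep every other character starting from the first (positions 1st, 3rd, 5th, ...).
For "wyqidsatjwwl" the result is "wqdajw".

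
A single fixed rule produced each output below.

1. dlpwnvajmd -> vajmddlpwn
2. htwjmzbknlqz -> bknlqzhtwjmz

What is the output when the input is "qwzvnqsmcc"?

In each case the input is transformed by: swap the front and back halves of the string.
On "qwzvnqsmcc" that produces "qsmccqwzvn".

qsmccqwzvn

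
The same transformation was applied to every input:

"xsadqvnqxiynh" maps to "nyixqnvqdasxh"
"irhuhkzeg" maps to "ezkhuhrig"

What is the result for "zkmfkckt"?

Rule — reverse the string, then move the first character to the end.
Doing the same to "zkmfkckt": "kckfmkzt".

kckfmkzt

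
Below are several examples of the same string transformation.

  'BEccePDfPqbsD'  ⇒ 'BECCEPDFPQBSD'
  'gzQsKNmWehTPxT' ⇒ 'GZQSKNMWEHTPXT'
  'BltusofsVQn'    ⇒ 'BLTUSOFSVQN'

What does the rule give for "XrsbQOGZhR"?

XRSBQOGZHR

The transformation: convert every letter to uppercase.
"XrsbQOGZhR" → "XRSBQOGZHR".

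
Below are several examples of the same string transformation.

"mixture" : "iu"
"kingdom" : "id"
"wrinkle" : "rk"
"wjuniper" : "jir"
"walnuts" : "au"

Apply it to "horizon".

The rule is to keep one character in every 3, starting at position 2 (positions 2nd, 5th, 8th, ...).
So "horizon" becomes "oz".

oz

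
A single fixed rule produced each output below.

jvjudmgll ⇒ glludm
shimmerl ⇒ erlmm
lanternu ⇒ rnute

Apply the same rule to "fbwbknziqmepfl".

What's happening: delete the first 3 characters, then move the last 3 characters to the front (rotate right by 3).
For "fbwbknziqmepfl", step one produces "bknziqmepfl"; step two turns that into "pflbknziqme".

pflbknziqme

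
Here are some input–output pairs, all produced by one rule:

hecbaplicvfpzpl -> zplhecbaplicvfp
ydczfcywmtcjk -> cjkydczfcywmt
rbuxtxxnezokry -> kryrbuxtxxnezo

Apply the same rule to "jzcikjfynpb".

What's happening: move the last 3 characters to the front (rotate right by 3).
Doing the same to "jzcikjfynpb": "npbjzcikjfy".

npbjzcikjfy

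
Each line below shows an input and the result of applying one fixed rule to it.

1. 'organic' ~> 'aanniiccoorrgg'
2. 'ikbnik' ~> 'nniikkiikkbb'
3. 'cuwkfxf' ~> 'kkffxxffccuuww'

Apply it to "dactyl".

ttyyllddaacc

Each output is the input with this applied: move the first 3 characters to the end (rotate left by 3), then double every character.
"dactyl" → "tyldac" → "ttyyllddaacc".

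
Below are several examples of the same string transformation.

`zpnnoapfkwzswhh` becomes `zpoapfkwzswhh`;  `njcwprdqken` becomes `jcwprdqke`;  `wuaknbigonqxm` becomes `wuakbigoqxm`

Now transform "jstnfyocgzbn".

jstfyocgzb

Rule — remove every "n".
So "jstnfyocgzbn" becomes "jstfyocgzb".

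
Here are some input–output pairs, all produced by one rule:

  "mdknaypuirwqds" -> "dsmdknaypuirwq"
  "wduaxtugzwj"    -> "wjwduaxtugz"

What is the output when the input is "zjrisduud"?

Looking at the pairs, the operation is to move the last 2 characters to the front (rotate right by 2).
"zjrisduud" → "udzjrisdu".

udzjrisdu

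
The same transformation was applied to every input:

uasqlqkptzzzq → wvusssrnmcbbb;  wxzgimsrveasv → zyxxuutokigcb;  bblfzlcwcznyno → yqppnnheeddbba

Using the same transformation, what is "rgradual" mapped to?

wttnifcc

What's happening: shift every letter 2 places forward in the alphabet (wrapping around), then sort the characters into reverse alphabetical order.
So "rgradual" becomes "wttnifcc".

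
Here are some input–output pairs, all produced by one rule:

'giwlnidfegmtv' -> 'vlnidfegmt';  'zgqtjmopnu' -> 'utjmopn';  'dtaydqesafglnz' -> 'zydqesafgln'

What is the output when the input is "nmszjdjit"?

The rule is to delete the first 3 characters, then move the last character to the front.
On "nmszjdjit": the first step gives "zjdjit", and the second then gives "tzjdji".

tzjdji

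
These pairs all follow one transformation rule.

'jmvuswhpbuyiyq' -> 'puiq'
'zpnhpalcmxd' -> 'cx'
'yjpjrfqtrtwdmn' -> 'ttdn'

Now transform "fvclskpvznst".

The rule is to keep every other character starting from the second (positions 2nd, 4th, 6th, ...), then delete the first 3 characters.
Starting from "fvclskpvznst": after the first operation, "vlkvnt"; after the second, "vnt".
(Check on "jmvuswhpbuyiyq": → "muwpuiq" → "puiq" ✓)

vnt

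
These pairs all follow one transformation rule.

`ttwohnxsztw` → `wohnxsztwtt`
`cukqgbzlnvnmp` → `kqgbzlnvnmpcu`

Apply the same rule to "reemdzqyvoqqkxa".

The rule is to move the first 2 characters to the end (rotate left by 2).
On "reemdzqyvoqqkxa" that produces "emdzqyvoqqkxare".

emdzqyvoqqkxare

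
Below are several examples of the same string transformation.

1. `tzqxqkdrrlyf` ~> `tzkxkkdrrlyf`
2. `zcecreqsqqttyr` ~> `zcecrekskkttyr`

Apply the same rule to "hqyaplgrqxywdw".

Rule — replace every "q" with "k".
"hqyaplgrqxywdw" → "hkyaplgrkxywdw".

hkyaplgrkxywdw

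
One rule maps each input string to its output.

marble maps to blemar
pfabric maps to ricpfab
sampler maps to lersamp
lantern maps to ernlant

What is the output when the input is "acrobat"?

The rule is to move the last 3 characters to the front (rotate right by 3).
Doing the same to "acrobat": "batacro".

batacro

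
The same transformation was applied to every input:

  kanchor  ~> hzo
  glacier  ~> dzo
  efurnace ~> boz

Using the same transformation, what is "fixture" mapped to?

cqb

The rule is to keep one character in every 3, starting at position 1 (positions 1st, 4th, 7th, ...), then shift every letter 3 places backward in the alphabet (wrapping around).
For "fixture" the result is "cqb".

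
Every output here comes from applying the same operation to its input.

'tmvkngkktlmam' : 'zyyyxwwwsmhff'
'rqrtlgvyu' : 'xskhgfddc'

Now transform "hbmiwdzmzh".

yyuttpnlli

In each case the input is transformed by: shift every letter 12 places forward in the alphabet (wrapping around), then sort the characters into reverse alphabetical order.
Applying that to "hbmiwdzmzh" gives "yyuttpnlli".
(Check on "rqrtlgvyu": → "dcdfxshkg" → "xskhgfddc" ✓)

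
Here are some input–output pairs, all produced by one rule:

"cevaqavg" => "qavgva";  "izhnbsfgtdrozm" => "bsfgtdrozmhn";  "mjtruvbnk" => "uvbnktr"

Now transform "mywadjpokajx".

djpokajxwa

The transformation: delete the first 2 characters, then move the first 2 characters to the end (rotate left by 2).
Starting from "mywadjpokajx": after the first operation, "wadjpokajx"; after the second, "djpokajxwa".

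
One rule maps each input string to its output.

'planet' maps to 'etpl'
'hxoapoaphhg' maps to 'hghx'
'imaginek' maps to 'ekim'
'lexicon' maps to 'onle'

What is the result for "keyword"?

In each case the input is transformed by: move the last 2 characters to the front (rotate right by 2), then keep only the first 4 characters.
"keyword" → "rdkeywo" → "rdke".

rdke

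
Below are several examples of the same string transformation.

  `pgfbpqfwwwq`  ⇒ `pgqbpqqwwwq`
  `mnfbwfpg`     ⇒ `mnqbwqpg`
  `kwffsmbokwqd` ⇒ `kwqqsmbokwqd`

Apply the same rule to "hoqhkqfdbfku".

Each output is the input with this applied: replace every "f" with "q".
For "hoqhkqfdbfku" the result is "hoqhkqqdbqku".

hoqhkqqdbqku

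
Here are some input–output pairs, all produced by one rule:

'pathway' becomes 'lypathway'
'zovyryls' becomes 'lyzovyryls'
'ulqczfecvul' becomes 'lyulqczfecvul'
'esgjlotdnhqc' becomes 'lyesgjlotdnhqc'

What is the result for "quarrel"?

Rule — prepend "ly".
For "quarrel" the result is "lyquarrel".

lyquarrel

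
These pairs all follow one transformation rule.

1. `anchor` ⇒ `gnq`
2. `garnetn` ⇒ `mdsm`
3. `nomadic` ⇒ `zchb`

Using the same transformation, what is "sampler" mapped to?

okdq

Each output is the input with this applied: shift every letter 1 place backward in the alphabet (wrapping around), then delete the first 3 characters.
For "sampler", step one produces "rzlokdq"; step two turns that into "okdq".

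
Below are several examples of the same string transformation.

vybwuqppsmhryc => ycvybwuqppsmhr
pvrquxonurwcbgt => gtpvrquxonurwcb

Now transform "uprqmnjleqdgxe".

xeuprqmnjleqdg

What's happening: move the last 2 characters to the front (rotate right by 2).
So "uprqmnjleqdgxe" becomes "xeuprqmnjleqdg".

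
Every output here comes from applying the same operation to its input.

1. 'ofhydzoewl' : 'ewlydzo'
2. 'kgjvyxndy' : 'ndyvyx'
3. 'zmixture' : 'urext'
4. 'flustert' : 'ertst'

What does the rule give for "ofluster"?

Looking at the pairs, the operation is to delete the first 3 characters, then move the last 3 characters to the front (rotate right by 3).
Working it through for "ofluster": intermediate "uster", final "terus".

terus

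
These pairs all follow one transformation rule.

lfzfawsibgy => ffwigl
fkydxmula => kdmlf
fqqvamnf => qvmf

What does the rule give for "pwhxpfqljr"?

The pattern: move the first character to the end, then keep every other character starting from the first (positions 1st, 3rd, 5th, ...).
"pwhxpfqljr" → "whxpfqljrp" → "wxflr".

wxflr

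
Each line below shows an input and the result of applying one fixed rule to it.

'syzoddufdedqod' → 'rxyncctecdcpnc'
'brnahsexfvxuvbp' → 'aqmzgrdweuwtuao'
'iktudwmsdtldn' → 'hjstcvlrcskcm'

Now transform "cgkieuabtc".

Looking at the pairs, the operation is to shift every letter 1 place backward in the alphabet (wrapping around).
"cgkieuabtc" → "bfjhdtzasb".

bfjhdtzasb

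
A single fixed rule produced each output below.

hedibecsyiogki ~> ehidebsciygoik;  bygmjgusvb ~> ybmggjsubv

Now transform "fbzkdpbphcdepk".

In each case the input is transformed by: swap each adjacent pair of characters (1↔2, 3↔4, ...).
"fbzkdpbphcdepk" → "bfkzpdpbchedkp".

bfkzpdpbchedkp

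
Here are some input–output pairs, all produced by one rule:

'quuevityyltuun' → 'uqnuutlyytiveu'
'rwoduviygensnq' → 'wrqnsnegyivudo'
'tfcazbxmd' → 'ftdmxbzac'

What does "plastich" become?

lphcitsa

Each output is the input with this applied: move the first 2 characters to the end (rotate left by 2), then reverse the string.
Doing the same to "plastich": "lphcitsa".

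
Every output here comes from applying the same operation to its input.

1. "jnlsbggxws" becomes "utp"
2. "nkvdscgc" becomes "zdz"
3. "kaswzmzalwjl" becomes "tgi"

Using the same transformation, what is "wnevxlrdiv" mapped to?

afs

Rule — shift every letter 3 places backward in the alphabet (wrapping around), then keep only the last 3 characters.
Applying both steps to "wnevxlrdiv": "tkbsuioafs", then "afs".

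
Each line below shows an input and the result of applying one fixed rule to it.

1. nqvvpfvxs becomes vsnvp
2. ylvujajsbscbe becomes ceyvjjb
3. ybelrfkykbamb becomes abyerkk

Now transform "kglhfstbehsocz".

The pattern: keep every other character starting from the first (positions 1st, 3rd, 5th, ...), then move the last 2 characters to the front (rotate right by 2).
Working it through for "kglhfstbehsocz": intermediate "klftesc", final "scklfte".

scklfte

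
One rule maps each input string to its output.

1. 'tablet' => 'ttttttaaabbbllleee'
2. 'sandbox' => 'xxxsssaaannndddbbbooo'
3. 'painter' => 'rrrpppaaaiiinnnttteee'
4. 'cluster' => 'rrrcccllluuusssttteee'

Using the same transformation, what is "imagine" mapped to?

eeeiiimmmaaagggiiinnn

The pattern: move the last character to the front, then repeat every character 3 times.
On "imagine": the first step gives "eimagin", and the second then gives "eeeiiimmmaaagggiiinnn".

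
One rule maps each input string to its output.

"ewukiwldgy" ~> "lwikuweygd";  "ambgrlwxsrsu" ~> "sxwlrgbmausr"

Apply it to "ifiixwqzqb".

qwxiifibqz

What's happening: reverse the string, then move the first 3 characters to the end (rotate left by 3).
Applying both steps to "ifiixwqzqb": "bqzqwxiifi", then "qwxiifibqz".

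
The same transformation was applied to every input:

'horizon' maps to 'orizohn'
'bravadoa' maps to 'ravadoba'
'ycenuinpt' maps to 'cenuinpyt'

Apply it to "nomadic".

In each case the input is transformed by: swap the first and last characters, then move the first character to the end.
Applying both steps to "nomadic": "comadin", then "omadinc".

omadinc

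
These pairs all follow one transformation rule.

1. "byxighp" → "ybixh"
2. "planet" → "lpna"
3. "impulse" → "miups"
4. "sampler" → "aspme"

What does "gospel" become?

ogps

The rule is to swap each adjacent pair of characters (1↔2, 3↔4, ...), then delete the last 2 characters.
"gospel" → "ogpsle" → "ogps".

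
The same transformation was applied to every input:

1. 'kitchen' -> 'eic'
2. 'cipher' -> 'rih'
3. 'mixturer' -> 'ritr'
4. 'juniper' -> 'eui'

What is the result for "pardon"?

Each output is the input with this applied: keep every other character starting from the second (positions 2nd, 4th, 6th, ...), then move the last character to the front.
Working it through for "pardon": intermediate "adn", final "nad".

nad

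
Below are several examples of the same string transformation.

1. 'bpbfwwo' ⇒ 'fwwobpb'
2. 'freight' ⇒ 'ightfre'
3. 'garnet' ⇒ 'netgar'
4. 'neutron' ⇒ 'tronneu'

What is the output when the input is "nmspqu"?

In each case the input is transformed by: move the first 3 characters to the end (rotate left by 3).
"nmspqu" → "pqunms".

pqunms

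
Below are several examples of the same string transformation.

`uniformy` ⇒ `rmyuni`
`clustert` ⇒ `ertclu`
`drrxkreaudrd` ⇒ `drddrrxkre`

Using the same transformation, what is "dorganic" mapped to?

Looking at the pairs, the operation is to move the last 3 characters to the front (rotate right by 3), then delete the last 2 characters.
On "dorganic" that produces "nicdor".

nicdor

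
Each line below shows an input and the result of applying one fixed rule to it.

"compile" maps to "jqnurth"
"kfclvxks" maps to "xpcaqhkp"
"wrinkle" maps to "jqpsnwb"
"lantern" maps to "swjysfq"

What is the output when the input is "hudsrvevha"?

fmajawxizm

Looking at the pairs, the operation is to reverse the string, then shift every letter 5 places forward in the alphabet (wrapping around).
"hudsrvevha" → "ahvevrsduh" → "fmajawxizm".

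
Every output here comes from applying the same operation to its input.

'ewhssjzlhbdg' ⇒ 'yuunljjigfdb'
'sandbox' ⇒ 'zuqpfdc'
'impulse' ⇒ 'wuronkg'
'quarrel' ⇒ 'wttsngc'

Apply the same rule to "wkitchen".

The pattern: shift every letter 2 places forward in the alphabet (wrapping around), then sort the characters into reverse alphabetical order.
Starting from "wkitchen": after the first operation, "ymkvejgp"; after the second, "yvpmkjge".

yvpmkjge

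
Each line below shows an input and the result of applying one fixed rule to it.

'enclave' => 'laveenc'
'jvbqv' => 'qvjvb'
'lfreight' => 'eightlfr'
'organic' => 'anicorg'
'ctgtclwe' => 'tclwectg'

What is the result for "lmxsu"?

Looking at the pairs, the operation is to move the first 3 characters to the end (rotate left by 3).
On "lmxsu" that produces "sulmx".

sulmx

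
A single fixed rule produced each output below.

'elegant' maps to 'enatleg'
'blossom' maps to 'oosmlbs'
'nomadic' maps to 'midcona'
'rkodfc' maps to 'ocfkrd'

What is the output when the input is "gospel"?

The rule is to swap each adjacent pair of characters (1↔2, 3↔4, ...), then move the first 3 characters to the end (rotate left by 3).
For "gospel", step one produces "ogpsle"; step two turns that into "sleogp".

sleogp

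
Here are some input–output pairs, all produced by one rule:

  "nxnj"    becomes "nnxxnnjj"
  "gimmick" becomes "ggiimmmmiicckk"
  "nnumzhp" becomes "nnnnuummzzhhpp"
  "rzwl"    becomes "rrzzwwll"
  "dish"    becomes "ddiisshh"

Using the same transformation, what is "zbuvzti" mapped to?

zzbbuuvvzzttii

In each case the input is transformed by: double every character.
Applying that to "zbuvzti" gives "zzbbuuvvzzttii".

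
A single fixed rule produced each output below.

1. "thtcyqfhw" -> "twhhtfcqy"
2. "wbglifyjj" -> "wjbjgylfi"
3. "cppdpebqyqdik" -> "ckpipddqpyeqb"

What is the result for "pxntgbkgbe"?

In each case the input is transformed by: take characters alternately from the front and the back (1st, last, 2nd, 2nd-last, ...).
On "pxntgbkgbe" that produces "pexbngtkgb".

pexbngtkgb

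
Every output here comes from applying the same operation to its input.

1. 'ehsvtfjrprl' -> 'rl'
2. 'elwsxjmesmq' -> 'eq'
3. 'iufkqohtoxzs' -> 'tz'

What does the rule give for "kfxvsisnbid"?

nd

What's happening: keep one character in every 3, starting at position 2 (positions 2nd, 5th, 8th, ...), then delete the first 2 characters.
Applying both steps to "kfxvsisnbid": "fsnd", then "nd".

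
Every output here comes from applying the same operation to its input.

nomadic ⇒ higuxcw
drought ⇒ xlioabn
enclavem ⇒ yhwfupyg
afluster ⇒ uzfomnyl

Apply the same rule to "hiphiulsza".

What's happening: shift every letter 6 places backward in the alphabet (wrapping around).
"hiphiulsza" → "bcjbcofmtu".

bcjbcofmtu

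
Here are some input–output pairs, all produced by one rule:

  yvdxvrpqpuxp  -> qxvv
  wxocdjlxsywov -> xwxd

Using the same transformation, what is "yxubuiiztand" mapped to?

znxu

What's happening: keep one character in every 3, starting at position 2 (positions 2nd, 5th, 8th, ...), then swap the front and back halves of the string.
Working it through for "yxubuiiztand": intermediate "xuzn", final "znxu".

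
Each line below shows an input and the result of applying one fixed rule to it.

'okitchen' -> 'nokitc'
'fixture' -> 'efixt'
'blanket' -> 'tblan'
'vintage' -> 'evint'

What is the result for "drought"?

The pattern: move the last character to the front, then delete the last 2 characters.
So "drought" becomes "tdrou".
(Check on "okitchen": → "nokitche" → "nokitc" ✓)

tdrou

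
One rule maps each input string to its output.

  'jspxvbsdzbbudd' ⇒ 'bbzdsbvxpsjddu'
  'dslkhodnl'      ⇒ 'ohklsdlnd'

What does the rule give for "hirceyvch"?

Each output is the input with this applied: reverse the string, then move the first 3 characters to the end (rotate left by 3).
Applying both steps to "hirceyvch": "hcvyecrih", then "yecrihhcv".

yecrihhcv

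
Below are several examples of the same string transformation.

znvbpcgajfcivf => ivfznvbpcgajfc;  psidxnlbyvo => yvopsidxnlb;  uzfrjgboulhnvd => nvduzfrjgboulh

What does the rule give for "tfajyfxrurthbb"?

hbbtfajyfxrurt

What's happening: move the last 3 characters to the front (rotate right by 3).
Doing the same to "tfajyfxrurthbb": "hbbtfajyfxrurt".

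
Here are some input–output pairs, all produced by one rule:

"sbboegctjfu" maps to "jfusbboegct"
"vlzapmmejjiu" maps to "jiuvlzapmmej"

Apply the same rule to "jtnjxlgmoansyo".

syojtnjxlgmoan

In each case the input is transformed by: move the last 3 characters to the front (rotate right by 3).
On "jtnjxlgmoansyo" that produces "syojtnjxlgmoan".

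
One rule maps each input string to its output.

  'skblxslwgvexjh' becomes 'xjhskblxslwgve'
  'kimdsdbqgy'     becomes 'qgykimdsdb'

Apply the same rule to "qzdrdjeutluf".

lufqzdrdjeut

Looking at the pairs, the operation is to move the last 3 characters to the front (rotate right by 3).
"qzdrdjeutluf" → "lufqzdrdjeut".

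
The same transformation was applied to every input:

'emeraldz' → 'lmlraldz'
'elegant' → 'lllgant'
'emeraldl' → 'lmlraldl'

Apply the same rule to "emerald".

Each output is the input with this applied: replace every "e" with "l".
For "emerald" the result is "lmlrald".

lmlrald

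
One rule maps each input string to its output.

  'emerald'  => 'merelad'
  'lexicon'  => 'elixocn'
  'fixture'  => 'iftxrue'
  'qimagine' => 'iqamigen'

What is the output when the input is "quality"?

uqlatiy

Each output is the input with this applied: swap each adjacent pair of characters (1↔2, 3↔4, ...).
So "quality" becomes "uqlatiy".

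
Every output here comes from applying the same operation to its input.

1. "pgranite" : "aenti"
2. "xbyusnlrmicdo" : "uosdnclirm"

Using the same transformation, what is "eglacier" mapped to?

arcei

In each case the input is transformed by: delete the first 3 characters, then take characters alternately from the front and the back (1st, last, 2nd, 2nd-last, ...).
Applying both steps to "eglacier": "acier", then "arcei".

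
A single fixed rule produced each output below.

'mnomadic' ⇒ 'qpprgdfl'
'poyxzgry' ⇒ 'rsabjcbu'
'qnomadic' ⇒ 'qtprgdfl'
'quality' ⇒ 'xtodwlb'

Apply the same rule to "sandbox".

The transformation: swap each adjacent pair of characters (1↔2, 3↔4, ...), then shift every letter 3 places forward in the alphabet (wrapping around).
Applying both steps to "sandbox": "asdnobx", then "dvgqrea".
(Check on "quality": → "uqlatiy" → "xtodwlb" ✓)

dvgqrea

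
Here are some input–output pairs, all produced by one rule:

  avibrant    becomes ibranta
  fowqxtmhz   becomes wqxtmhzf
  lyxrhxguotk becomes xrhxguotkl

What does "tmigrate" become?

The pattern: move the first character to the end, then delete the first character.
Starting from "tmigrate": after the first operation, "migratet"; after the second, "igratet".

igratet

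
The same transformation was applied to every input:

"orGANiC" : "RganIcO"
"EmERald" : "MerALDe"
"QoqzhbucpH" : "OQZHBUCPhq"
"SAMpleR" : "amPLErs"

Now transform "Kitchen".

The transformation: flip the case of every letter, then move the first character to the end.
Starting from "Kitchen": after the first operation, "kITCHEN"; after the second, "ITCHENk".

ITCHENk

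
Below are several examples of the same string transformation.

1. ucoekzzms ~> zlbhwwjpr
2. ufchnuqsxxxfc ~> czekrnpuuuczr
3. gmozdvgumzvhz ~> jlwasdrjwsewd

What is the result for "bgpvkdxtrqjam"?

In each case the input is transformed by: shift every letter 3 places backward in the alphabet (wrapping around), then move the first character to the end.
Applying both steps to "bgpvkdxtrqjam": "ydmshauqongxj", then "dmshauqongxjy".
(Check on "gmozdvgumzvhz": → "djlwasdrjwsew" → "jlwasdrjwsewd" ✓)

dmshauqongxjy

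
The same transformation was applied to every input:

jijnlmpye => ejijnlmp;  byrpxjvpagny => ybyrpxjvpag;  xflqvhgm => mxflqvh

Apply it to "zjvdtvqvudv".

vzjvdtvqvu

Each output is the input with this applied: move the last 2 characters to the front (rotate right by 2), then delete the first character.
"zjvdtvqvudv" → "dvzjvdtvqvu" → "vzjvdtvqvu".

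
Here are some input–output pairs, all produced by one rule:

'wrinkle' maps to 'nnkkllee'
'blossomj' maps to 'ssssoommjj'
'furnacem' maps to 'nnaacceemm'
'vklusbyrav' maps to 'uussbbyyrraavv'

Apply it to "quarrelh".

Rule — delete the first 3 characters, then double every character.
For "quarrelh" the result is "rrrreellhh".

rrrreellhh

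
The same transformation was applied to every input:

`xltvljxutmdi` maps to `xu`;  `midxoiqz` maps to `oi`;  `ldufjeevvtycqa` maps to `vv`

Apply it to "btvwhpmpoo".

pm

In each case the input is transformed by: swap the front and back halves of the string, then keep only the first 2 characters.
Applying both steps to "btvwhpmpoo": "pmpoobtvwh", then "pm".
(Check on "midxoiqz": → "oiqzmidx" → "oi" ✓)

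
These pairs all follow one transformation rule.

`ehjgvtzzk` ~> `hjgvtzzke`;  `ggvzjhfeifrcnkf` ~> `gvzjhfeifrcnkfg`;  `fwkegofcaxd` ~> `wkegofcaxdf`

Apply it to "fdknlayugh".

dknlayughf

Each output is the input with this applied: move the first character to the end.
Doing the same to "fdknlayugh": "dknlayughf".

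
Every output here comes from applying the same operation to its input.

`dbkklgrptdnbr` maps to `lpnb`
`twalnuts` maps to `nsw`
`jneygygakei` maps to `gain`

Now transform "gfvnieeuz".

The rule is to keep one character in every 3, starting at position 2 (positions 2nd, 5th, 8th, ...), then move the first character to the end.
Applying that to "gfvnieeuz" gives "iuf".
(Check on "jneygygakei": → "ngai" → "gain" ✓)

iuf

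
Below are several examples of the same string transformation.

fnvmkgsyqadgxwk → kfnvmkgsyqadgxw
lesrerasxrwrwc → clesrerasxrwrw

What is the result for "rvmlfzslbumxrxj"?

In each case the input is transformed by: move the last character to the front.
So "rvmlfzslbumxrxj" becomes "jrvmlfzslbumxrx".

jrvmlfzslbumxrx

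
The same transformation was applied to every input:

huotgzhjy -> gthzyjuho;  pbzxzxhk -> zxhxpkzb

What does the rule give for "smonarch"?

ancrshom

The rule is to move the first 3 characters to the end (rotate left by 3), then swap each adjacent pair of characters (1↔2, 3↔4, ...).
For "smonarch", step one produces "narchsmo"; step two turns that into "ancrshom".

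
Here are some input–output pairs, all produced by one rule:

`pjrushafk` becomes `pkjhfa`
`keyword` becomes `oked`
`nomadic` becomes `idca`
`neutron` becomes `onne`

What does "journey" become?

Looking at the pairs, the operation is to sort the characters into reverse alphabetical order, then delete the first 3 characters.
"journey" → "yuronje" → "onje".
(Check on "pjrushafk": → "usrpkjhfa" → "pkjhfa" ✓)

onje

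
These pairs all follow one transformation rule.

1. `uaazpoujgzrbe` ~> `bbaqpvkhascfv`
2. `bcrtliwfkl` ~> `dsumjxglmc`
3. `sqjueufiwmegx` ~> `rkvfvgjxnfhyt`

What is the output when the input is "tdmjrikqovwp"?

enksjlrpwxqu

The transformation: move the first character to the end, then shift every letter 1 place forward in the alphabet (wrapping around).
Starting from "tdmjrikqovwp": after the first operation, "dmjrikqovwpt"; after the second, "enksjlrpwxqu".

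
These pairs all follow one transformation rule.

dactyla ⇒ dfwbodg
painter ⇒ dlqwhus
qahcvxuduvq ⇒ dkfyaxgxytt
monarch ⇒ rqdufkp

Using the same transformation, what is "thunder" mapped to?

In each case the input is transformed by: move the first character to the end, then shift every letter 3 places forward in the alphabet (wrapping around).
"thunder" → "hundert" → "kxqghuw".

kxqghuw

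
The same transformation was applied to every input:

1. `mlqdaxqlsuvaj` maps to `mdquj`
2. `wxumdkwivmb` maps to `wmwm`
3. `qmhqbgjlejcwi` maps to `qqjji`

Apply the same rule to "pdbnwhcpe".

pnc

Looking at the pairs, the operation is to keep one character in every 3, starting at position 1 (positions 1st, 4th, 7th, ...).
For "pdbnwhcpe" the result is "pnc".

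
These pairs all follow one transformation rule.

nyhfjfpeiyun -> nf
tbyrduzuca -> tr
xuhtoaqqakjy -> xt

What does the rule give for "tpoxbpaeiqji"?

Looking at the pairs, the operation is to keep one character in every 3, starting at position 1 (positions 1st, 4th, 7th, ...), then delete the last 2 characters.
On "tpoxbpaeiqji": the first step gives "txaq", and the second then gives "tx".

tx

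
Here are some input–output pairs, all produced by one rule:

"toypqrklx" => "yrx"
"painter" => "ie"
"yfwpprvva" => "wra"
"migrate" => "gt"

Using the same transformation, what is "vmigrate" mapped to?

Rule — keep one character in every 3, starting at position 3 (positions 3rd, 6th, 9th, ...).
Applying that to "vmigrate" gives "ia".

ia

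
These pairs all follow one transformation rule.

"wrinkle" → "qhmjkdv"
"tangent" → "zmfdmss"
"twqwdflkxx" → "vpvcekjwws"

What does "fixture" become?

hwstqde

What's happening: shift every letter 1 place backward in the alphabet (wrapping around), then move the first character to the end.
"fixture" → "ehwstqd" → "hwstqde".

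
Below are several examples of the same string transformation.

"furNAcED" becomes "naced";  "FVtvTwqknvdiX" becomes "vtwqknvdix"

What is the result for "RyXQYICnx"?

qyicnx

The rule is to delete the first 3 characters, then convert every letter to lowercase.
Applying both steps to "RyXQYICnx": "QYICnx", then "qyicnx".
(Check on "furNAcED": → "NAcED" → "naced" ✓)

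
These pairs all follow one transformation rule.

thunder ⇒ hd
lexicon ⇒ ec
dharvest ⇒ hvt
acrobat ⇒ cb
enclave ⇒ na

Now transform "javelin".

Each output is the input with this applied: keep one character in every 3, starting at position 2 (positions 2nd, 5th, 8th, ...).
So "javelin" becomes "al".

al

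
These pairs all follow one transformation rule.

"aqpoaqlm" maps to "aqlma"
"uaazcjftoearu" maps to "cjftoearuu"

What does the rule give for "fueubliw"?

bliwf

The transformation: move the first character to the end, then delete the first 3 characters.
Applying both steps to "fueubliw": "ueubliwf", then "bliwf".
(Check on "uaazcjftoearu": → "aazcjftoearuu" → "cjftoearuu" ✓)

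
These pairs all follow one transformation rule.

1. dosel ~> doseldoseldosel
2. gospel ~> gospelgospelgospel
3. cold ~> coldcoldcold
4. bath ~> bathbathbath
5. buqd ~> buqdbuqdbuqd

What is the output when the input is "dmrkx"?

dmrkxdmrkxdmrkx

The rule is to write the whole string 3 times in a row.
For "dmrkx" the result is "dmrkxdmrkxdmrkx".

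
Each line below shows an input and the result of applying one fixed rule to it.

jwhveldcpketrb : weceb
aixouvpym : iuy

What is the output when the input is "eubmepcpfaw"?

uepw

Looking at the pairs, the operation is to keep one character in every 3, starting at position 2 (positions 2nd, 5th, 8th, ...).
On "eubmepcpfaw" that produces "uepw".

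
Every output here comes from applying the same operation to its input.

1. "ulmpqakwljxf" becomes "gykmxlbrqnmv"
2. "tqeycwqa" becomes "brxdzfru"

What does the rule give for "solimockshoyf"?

gzpitldpnjmpt

Rule — shift every letter 1 place forward in the alphabet (wrapping around), then reverse the string.
On "solimockshoyf": the first step gives "tpmjnpdltipzg", and the second then gives "gzpitldpnjmpt".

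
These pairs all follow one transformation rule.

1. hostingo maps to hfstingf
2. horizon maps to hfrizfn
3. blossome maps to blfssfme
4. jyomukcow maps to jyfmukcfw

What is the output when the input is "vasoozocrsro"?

Each output is the input with this applied: replace every "o" with "f".
Applying that to "vasoozocrsro" gives "vasffzfcrsrf".

vasffzfcrsrf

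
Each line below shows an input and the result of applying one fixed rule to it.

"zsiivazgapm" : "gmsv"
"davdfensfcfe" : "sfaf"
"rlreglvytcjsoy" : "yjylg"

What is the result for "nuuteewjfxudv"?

Rule — keep one character in every 3, starting at position 2 (positions 2nd, 5th, 8th, ...), then move the first 2 characters to the end (rotate left by 2).
Starting from "nuuteewjfxudv": after the first operation, "ueju"; after the second, "juue".

juue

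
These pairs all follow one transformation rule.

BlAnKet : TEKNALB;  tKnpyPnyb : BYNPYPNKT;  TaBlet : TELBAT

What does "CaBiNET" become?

Rule — reverse the string, then convert every letter to uppercase.
For "CaBiNET" the result is "TENIBAC".

TENIBAC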